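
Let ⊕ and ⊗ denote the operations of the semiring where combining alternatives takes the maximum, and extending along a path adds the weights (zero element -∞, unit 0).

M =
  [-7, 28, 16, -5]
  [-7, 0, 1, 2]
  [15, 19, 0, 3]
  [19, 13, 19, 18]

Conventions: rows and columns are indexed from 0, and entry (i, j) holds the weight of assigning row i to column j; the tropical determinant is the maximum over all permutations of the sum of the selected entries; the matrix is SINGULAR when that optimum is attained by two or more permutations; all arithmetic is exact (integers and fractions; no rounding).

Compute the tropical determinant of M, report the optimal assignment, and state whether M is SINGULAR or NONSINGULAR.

σ = (0, 1, 2, 3): (-7) + 0 + 0 + 18 = 11
σ = (0, 1, 3, 2): (-7) + 0 + 3 + 19 = 15
σ = (0, 2, 1, 3): (-7) + 1 + 19 + 18 = 31
σ = (0, 2, 3, 1): (-7) + 1 + 3 + 13 = 10
σ = (0, 3, 1, 2): (-7) + 2 + 19 + 19 = 33
σ = (0, 3, 2, 1): (-7) + 2 + 0 + 13 = 8
σ = (1, 0, 2, 3): 28 + (-7) + 0 + 18 = 39
σ = (1, 0, 3, 2): 28 + (-7) + 3 + 19 = 43
σ = (1, 2, 0, 3): 28 + 1 + 15 + 18 = 62
σ = (1, 2, 3, 0): 28 + 1 + 3 + 19 = 51
σ = (1, 3, 0, 2): 28 + 2 + 15 + 19 = 64
σ = (1, 3, 2, 0): 28 + 2 + 0 + 19 = 49
σ = (2, 0, 1, 3): 16 + (-7) + 19 + 18 = 46
σ = (2, 0, 3, 1): 16 + (-7) + 3 + 13 = 25
σ = (2, 1, 0, 3): 16 + 0 + 15 + 18 = 49
σ = (2, 1, 3, 0): 16 + 0 + 3 + 19 = 38
σ = (2, 3, 0, 1): 16 + 2 + 15 + 13 = 46
σ = (2, 3, 1, 0): 16 + 2 + 19 + 19 = 56
σ = (3, 0, 1, 2): (-5) + (-7) + 19 + 19 = 26
σ = (3, 0, 2, 1): (-5) + (-7) + 0 + 13 = 1
σ = (3, 1, 0, 2): (-5) + 0 + 15 + 19 = 29
σ = (3, 1, 2, 0): (-5) + 0 + 0 + 19 = 14
σ = (3, 2, 0, 1): (-5) + 1 + 15 + 13 = 24
σ = (3, 2, 1, 0): (-5) + 1 + 19 + 19 = 34
Optimal value attained by: σ = (1, 3, 0, 2).
Answer: det⊕(M) = 64; verdict: NONSINGULAR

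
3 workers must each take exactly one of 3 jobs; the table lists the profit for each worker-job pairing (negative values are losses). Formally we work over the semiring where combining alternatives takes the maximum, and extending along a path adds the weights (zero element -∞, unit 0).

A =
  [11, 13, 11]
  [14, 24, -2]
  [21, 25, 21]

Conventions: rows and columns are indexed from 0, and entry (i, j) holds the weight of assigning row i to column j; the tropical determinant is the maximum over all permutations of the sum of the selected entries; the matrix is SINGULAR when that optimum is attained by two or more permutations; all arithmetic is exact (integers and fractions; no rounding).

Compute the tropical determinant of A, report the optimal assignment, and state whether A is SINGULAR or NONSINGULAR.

σ = (0, 1, 2): 11 + 24 + 21 = 56
σ = (0, 2, 1): 11 + (-2) + 25 = 34
σ = (1, 0, 2): 13 + 14 + 21 = 48
σ = (1, 2, 0): 13 + (-2) + 21 = 32
σ = (2, 0, 1): 11 + 14 + 25 = 50
σ = (2, 1, 0): 11 + 24 + 21 = 56
Optimal value attained by: σ = (0, 1, 2).
Answer: det⊕(A) = 56; verdict: SINGULAR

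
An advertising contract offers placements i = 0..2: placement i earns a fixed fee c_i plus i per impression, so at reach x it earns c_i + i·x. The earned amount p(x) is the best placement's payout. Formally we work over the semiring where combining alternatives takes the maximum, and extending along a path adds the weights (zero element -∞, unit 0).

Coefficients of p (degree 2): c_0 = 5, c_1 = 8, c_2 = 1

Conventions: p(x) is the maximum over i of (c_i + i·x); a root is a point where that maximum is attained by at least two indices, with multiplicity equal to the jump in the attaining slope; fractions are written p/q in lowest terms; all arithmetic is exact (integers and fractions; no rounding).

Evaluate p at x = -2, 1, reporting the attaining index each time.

p(-2) = max(5+0·(-2)=5, 8+1·(-2)=6, 1+2·(-2)=-3) = 6 (attained by i=1)
p(1) = max(5+0·1=5, 8+1·1=9, 1+2·1=3) = 9 (attained by i=1)
Answer: p(-2) = 6; p(1) = 9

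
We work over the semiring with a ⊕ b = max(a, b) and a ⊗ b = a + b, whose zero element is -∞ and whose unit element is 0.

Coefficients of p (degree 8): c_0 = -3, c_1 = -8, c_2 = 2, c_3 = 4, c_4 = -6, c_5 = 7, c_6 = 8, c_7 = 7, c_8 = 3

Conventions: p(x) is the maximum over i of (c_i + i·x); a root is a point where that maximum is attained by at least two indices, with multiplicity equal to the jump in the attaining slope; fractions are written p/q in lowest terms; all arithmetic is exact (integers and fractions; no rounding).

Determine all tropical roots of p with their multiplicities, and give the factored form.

hull edge (i=0, c=-3) to (i=2, c=2): slope 5/2, span 2
hull edge (i=2, c=2) to (i=3, c=4): slope 2, span 1
hull edge (i=3, c=4) to (i=5, c=7): slope 3/2, span 2
hull edge (i=5, c=7) to (i=6, c=8): slope 1, span 1
hull edge (i=6, c=8) to (i=7, c=7): slope -1, span 1
hull edge (i=7, c=7) to (i=8, c=3): slope -4, span 1
Factored form: p(x) = 3 ⊗ (x ⊕ (-5/2)) ⊗ (x ⊕ (-5/2)) ⊗ (x ⊕ (-2)) ⊗ (x ⊕ (-3/2)) ⊗ (x ⊕ (-3/2)) ⊗ (x ⊕ (-1)) ⊗ (x ⊕ 1) ⊗ (x ⊕ 4)
Answer: roots = -5/2 (mult 2), -2 (mult 1), -3/2 (mult 2), -1 (mult 1), 1 (mult 1), 4 (mult 1)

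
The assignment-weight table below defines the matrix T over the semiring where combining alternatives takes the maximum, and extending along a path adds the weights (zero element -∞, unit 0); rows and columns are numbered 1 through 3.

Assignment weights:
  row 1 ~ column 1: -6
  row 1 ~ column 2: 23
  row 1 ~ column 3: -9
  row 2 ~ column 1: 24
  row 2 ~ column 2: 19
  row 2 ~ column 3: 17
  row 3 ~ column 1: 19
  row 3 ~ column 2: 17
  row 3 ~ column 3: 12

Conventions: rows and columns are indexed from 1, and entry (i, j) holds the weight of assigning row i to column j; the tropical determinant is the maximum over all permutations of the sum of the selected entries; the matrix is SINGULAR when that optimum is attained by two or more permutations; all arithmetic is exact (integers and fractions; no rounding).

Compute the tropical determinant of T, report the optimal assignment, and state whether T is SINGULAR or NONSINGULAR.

σ = (1, 2, 3): (-6) + 19 + 12 = 25
σ = (1, 3, 2): (-6) + 17 + 17 = 28
σ = (2, 1, 3): 23 + 24 + 12 = 59
σ = (2, 3, 1): 23 + 17 + 19 = 59
σ = (3, 1, 2): (-9) + 24 + 17 = 32
σ = (3, 2, 1): (-9) + 19 + 19 = 29
Optimal value attained by: σ = (2, 1, 3).
Answer: det⊕(T) = 59; verdict: SINGULAR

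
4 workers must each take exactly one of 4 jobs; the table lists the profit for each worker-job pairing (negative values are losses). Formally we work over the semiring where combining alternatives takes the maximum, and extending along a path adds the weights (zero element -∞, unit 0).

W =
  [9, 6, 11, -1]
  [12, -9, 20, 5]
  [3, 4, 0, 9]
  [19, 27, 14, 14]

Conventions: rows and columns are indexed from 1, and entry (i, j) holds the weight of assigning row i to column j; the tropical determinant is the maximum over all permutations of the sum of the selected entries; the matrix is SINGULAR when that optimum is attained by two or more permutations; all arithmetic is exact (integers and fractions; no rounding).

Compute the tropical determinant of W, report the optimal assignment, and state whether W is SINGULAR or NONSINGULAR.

σ = (1, 2, 3, 4): 9 + (-9) + 0 + 14 = 14
σ = (1, 2, 4, 3): 9 + (-9) + 9 + 14 = 23
σ = (1, 3, 2, 4): 9 + 20 + 4 + 14 = 47
σ = (1, 3, 4, 2): 9 + 20 + 9 + 27 = 65
σ = (1, 4, 2, 3): 9 + 5 + 4 + 14 = 32
σ = (1, 4, 3, 2): 9 + 5 + 0 + 27 = 41
σ = (2, 1, 3, 4): 6 + 12 + 0 + 14 = 32
σ = (2, 1, 4, 3): 6 + 12 + 9 + 14 = 41
σ = (2, 3, 1, 4): 6 + 20 + 3 + 14 = 43
σ = (2, 3, 4, 1): 6 + 20 + 9 + 19 = 54
σ = (2, 4, 1, 3): 6 + 5 + 3 + 14 = 28
σ = (2, 4, 3, 1): 6 + 5 + 0 + 19 = 30
σ = (3, 1, 2, 4): 11 + 12 + 4 + 14 = 41
σ = (3, 1, 4, 2): 11 + 12 + 9 + 27 = 59
σ = (3, 2, 1, 4): 11 + (-9) + 3 + 14 = 19
σ = (3, 2, 4, 1): 11 + (-9) + 9 + 19 = 30
σ = (3, 4, 1, 2): 11 + 5 + 3 + 27 = 46
σ = (3, 4, 2, 1): 11 + 5 + 4 + 19 = 39
σ = (4, 1, 2, 3): (-1) + 12 + 4 + 14 = 29
σ = (4, 1, 3, 2): (-1) + 12 + 0 + 27 = 38
σ = (4, 2, 1, 3): (-1) + (-9) + 3 + 14 = 7
σ = (4, 2, 3, 1): (-1) + (-9) + 0 + 19 = 9
σ = (4, 3, 1, 2): (-1) + 20 + 3 + 27 = 49
σ = (4, 3, 2, 1): (-1) + 20 + 4 + 19 = 42
Optimal value attained by: σ = (1, 3, 4, 2).
Answer: det⊕(W) = 65; verdict: NONSINGULAR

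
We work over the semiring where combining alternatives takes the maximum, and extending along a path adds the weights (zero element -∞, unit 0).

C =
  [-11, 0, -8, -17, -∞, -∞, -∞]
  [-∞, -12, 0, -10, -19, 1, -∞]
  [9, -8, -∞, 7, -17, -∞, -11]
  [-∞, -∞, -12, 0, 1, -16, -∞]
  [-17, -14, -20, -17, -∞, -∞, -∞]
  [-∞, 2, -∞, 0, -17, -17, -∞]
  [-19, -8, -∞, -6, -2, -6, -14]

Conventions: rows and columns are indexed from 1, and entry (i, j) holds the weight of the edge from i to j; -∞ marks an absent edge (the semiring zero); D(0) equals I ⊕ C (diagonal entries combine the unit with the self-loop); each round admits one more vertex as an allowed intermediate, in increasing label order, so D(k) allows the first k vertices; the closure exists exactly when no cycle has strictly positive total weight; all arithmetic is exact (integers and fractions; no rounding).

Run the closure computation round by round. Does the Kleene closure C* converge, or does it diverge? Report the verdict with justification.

D(0):
  [0, 0, -8, -17, -∞, -∞, -∞]
  [-∞, 0, 0, -10, -19, 1, -∞]
  [9, -8, 0, 7, -17, -∞, -11]
  [-∞, -∞, -12, 0, 1, -16, -∞]
  [-17, -14, -20, -17, 0, -∞, -∞]
  [-∞, 2, -∞, 0, -17, 0, -∞]
  [-19, -8, -∞, -6, -2, -6, 0]
Detection: at round 1, diagonal entry (3, 3) turns strictly positive.
Key observation: the cycle 3->1->3 has total weight 9 + (-8), which is strictly positive.
Answer: DIVERGES — positive cycle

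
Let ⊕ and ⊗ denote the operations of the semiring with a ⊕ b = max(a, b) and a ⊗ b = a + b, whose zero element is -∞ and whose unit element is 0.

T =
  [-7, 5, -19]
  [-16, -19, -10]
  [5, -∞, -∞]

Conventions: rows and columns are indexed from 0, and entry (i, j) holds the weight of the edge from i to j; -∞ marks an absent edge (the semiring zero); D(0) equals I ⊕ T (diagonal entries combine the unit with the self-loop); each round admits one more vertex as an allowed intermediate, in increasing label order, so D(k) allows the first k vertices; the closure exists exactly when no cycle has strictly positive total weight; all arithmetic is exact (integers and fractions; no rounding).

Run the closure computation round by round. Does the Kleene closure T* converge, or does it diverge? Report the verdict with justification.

D(0):
  [0, 5, -19]
  [-16, 0, -10]
  [5, -∞, 0]
D(1):
  [0, 5, -19]
  [-16, 0, -10]
  [5, 10, 0]
D(2):
  [0, 5, -5]
  [-16, 0, -10]
  [5, 10, 0]
D(3):
  [0, 5, -5]
  [-5, 0, -10]
  [5, 10, 0]
Key observation: every diagonal entry stays at the unit through all rounds, so no improving cycle exists.
Answer: CONVERGES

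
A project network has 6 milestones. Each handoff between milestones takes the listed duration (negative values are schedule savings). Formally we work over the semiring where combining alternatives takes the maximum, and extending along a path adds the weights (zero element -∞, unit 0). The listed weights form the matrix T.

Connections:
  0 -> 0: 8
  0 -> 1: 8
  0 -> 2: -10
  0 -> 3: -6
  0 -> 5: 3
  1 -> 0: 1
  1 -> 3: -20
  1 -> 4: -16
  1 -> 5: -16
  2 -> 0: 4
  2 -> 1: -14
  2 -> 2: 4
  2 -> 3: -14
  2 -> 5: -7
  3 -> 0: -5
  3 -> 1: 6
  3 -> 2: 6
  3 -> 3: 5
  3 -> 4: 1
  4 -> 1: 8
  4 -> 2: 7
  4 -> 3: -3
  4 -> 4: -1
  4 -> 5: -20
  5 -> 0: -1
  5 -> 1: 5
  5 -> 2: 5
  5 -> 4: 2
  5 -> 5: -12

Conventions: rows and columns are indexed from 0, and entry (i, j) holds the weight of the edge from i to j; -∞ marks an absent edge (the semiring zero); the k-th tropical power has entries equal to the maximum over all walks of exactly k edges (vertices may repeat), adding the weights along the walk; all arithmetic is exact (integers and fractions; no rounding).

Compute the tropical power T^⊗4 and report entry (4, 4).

T^⊗2:
  [16, 16, 8, 2, 5, 11]
  [9, 9, -9, -5, -14, 4]
  [12, 12, 8, -2, -5, 7]
  [10, 11, 11, 10, 6, -1]
  [11, 7, 11, 2, -2, 0]
  [9, 10, 9, -1, 1, 2]
T^⊗3:
  [24, 24, 16, 10, 13, 19]
  [17, 17, 9, 3, 6, 12]
  [20, 20, 12, 6, 9, 15]
  [18, 18, 16, 15, 11, 13]
  [19, 19, 15, 7, 3, 14]
  [17, 17, 13, 4, 4, 12]
T^⊗4:
  [32, 32, 24, 18, 21, 27]
  [25, 25, 17, 11, 14, 20]
  [28, 28, 20, 14, 17, 23]
  [26, 26, 21, 20, 16, 21]
  [27, 27, 19, 13, 16, 22]
  [25, 25, 17, 11, 14, 20]
Key observation: the optimum is the walk 4->2->0->5->4, with weight 7 + 4 + 3 + 2 = 16.
Optimal value attained by: walk 4->2->0->5->4.
Answer: (T^⊗4)[4][4] = 16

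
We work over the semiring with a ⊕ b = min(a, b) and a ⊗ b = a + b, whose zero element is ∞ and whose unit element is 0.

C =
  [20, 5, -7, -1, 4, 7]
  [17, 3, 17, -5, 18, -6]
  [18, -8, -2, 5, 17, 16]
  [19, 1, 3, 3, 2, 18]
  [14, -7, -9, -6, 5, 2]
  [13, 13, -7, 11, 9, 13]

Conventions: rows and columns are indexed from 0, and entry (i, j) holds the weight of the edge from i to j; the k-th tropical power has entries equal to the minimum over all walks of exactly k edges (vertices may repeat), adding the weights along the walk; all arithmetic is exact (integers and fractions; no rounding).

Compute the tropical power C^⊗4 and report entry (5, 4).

C^⊗2:
  [11, -15, -9, -2, 1, -1]
  [7, -4, -13, -2, -3, -3]
  [9, -10, -4, -13, 7, -14]
  [16, -5, -7, -4, 5, -5]
  [9, -17, -11, -12, -4, -13]
  [11, -15, -9, -2, 10, 7]
C^⊗3:
  [2, -17, -11, -20, 0, -21]
  [5, -21, -15, -9, 0, -10]
  [-1, -12, -21, -15, -11, -16]
  [8, -15, -12, -10, -2, -11]
  [0, -19, -20, -22, -10, -23]
  [2, -17, -11, -20, 0, -21]
C^⊗4:
  [-8, -19, -28, -22, -18, -23]
  [-4, -23, -17, -26, -7, -27]
  [-3, -29, -23, -17, -13, -18]
  [2, -20, -18, -20, -8, -21]
  [-10, -28, -30, -24, -20, -25]
  [-8, -19, -28, -22, -18, -23]
Key observation: the optimum is the walk 5->2->1->3->4, with weight (-7) + (-8) + (-5) + 2 = -18.
Optimal value attained by: walk 5->2->1->3->4.
Answer: (C^⊗4)[5][4] = -18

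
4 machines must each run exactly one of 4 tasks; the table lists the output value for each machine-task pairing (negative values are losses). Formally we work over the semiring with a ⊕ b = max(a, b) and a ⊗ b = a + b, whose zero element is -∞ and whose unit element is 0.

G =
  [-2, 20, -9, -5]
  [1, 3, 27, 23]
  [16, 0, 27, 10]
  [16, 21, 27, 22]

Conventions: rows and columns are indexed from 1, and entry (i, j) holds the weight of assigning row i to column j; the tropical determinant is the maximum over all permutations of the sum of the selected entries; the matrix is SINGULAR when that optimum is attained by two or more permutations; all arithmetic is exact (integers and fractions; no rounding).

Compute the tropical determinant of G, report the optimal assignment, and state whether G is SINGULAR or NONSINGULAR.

σ = (1, 2, 3, 4): (-2) + 3 + 27 + 22 = 50
σ = (1, 2, 4, 3): (-2) + 3 + 10 + 27 = 38
σ = (1, 3, 2, 4): (-2) + 27 + 0 + 22 = 47
σ = (1, 3, 4, 2): (-2) + 27 + 10 + 21 = 56
σ = (1, 4, 2, 3): (-2) + 23 + 0 + 27 = 48
σ = (1, 4, 3, 2): (-2) + 23 + 27 + 21 = 69
σ = (2, 1, 3, 4): 20 + 1 + 27 + 22 = 70
σ = (2, 1, 4, 3): 20 + 1 + 10 + 27 = 58
σ = (2, 3, 1, 4): 20 + 27 + 16 + 22 = 85
σ = (2, 3, 4, 1): 20 + 27 + 10 + 16 = 73
σ = (2, 4, 1, 3): 20 + 23 + 16 + 27 = 86
σ = (2, 4, 3, 1): 20 + 23 + 27 + 16 = 86
σ = (3, 1, 2, 4): (-9) + 1 + 0 + 22 = 14
σ = (3, 1, 4, 2): (-9) + 1 + 10 + 21 = 23
σ = (3, 2, 1, 4): (-9) + 3 + 16 + 22 = 32
σ = (3, 2, 4, 1): (-9) + 3 + 10 + 16 = 20
σ = (3, 4, 1, 2): (-9) + 23 + 16 + 21 = 51
σ = (3, 4, 2, 1): (-9) + 23 + 0 + 16 = 30
σ = (4, 1, 2, 3): (-5) + 1 + 0 + 27 = 23
σ = (4, 1, 3, 2): (-5) + 1 + 27 + 21 = 44
σ = (4, 2, 1, 3): (-5) + 3 + 16 + 27 = 41
σ = (4, 2, 3, 1): (-5) + 3 + 27 + 16 = 41
σ = (4, 3, 1, 2): (-5) + 27 + 16 + 21 = 59
σ = (4, 3, 2, 1): (-5) + 27 + 0 + 16 = 38
Optimal value attained by: σ = (2, 4, 1, 3).
Answer: det⊕(G) = 86; verdict: SINGULAR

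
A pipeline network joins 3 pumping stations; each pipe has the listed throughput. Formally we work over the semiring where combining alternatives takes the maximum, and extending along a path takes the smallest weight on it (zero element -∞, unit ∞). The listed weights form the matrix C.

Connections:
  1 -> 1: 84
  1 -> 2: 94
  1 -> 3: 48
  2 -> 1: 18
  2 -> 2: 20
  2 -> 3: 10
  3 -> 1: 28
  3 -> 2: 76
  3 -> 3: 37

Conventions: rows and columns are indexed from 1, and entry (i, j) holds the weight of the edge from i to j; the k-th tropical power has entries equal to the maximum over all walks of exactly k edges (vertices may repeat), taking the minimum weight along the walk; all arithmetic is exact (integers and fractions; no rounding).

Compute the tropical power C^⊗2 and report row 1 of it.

C^⊗2:
  [84, 84, 48]
  [18, 20, 18]
  [28, 37, 37]
Answer: row 1 of C^⊗2 = [84, 84, 48]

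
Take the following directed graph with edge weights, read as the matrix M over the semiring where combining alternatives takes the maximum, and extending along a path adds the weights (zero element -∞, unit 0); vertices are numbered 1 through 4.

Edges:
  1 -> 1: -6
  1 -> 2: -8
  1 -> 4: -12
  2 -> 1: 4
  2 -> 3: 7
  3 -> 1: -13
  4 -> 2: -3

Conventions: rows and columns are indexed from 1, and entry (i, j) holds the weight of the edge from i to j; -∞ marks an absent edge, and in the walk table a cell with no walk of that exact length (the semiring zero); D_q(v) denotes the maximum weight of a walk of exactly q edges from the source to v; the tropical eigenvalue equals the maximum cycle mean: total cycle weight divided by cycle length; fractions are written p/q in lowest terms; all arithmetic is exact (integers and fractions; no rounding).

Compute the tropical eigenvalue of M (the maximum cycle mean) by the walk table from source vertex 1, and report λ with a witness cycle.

q=0: [0, -∞, -∞, -∞]
q=1: [-6, -8, -∞, -12]
q=2: [-4, -14, -1, -18]
q=3: [-10, -12, -7, -16]
q=4: [-8, -18, -5, -22]
Optimal cycle mean attained by: cycle 1->2->1, total (-8) + 4, length 2.
Answer: λ = -2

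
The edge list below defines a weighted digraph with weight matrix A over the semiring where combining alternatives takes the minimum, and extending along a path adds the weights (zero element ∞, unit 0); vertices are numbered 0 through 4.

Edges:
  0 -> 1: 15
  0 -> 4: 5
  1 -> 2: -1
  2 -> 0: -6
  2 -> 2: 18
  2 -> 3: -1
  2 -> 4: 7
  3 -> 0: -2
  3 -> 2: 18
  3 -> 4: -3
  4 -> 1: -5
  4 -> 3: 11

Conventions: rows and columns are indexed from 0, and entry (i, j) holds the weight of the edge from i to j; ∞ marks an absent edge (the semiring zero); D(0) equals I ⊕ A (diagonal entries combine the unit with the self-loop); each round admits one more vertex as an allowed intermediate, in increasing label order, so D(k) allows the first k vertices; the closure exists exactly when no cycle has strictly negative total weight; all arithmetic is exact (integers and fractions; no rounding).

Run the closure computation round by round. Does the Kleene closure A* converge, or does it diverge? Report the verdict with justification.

D(0):
  [0, 15, ∞, ∞, 5]
  [∞, 0, -1, ∞, ∞]
  [-6, ∞, 0, -1, 7]
  [-2, ∞, 18, 0, -3]
  [∞, -5, ∞, 11, 0]
D(1):
  [0, 15, ∞, ∞, 5]
  [∞, 0, -1, ∞, ∞]
  [-6, 9, 0, -1, -1]
  [-2, 13, 18, 0, -3]
  [∞, -5, ∞, 11, 0]
D(2):
  [0, 15, 14, ∞, 5]
  [∞, 0, -1, ∞, ∞]
  [-6, 9, 0, -1, -1]
  [-2, 13, 12, 0, -3]
  [∞, -5, -6, 11, 0]
Detection: at round 3, diagonal entry (4, 4) turns strictly negative.
Key observation: the cycle 4->1->2->0->4 has total weight (-5) + (-1) + (-6) + 5, which is strictly negative.
Answer: DIVERGES — negative cycle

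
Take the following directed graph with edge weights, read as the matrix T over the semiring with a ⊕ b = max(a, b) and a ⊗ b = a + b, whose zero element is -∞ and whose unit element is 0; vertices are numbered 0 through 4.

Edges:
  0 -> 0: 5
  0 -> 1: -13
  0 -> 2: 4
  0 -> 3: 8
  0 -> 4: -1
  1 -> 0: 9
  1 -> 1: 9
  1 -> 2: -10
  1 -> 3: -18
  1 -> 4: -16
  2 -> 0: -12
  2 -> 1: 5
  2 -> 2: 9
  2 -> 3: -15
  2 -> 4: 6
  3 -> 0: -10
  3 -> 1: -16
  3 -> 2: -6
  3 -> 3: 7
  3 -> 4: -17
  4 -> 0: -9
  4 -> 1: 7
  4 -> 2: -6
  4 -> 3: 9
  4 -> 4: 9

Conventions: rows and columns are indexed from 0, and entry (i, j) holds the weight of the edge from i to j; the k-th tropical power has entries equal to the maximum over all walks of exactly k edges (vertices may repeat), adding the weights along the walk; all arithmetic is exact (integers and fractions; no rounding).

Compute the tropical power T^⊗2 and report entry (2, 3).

T^⊗2:
  [10, 9, 13, 15, 10]
  [18, 18, 13, 17, 8]
  [14, 14, 18, 15, 15]
  [-3, -1, 3, 14, 0]
  [16, 16, 3, 18, 18]
Key observation: the optimum is the walk 2->4->3, with weight 6 + 9 = 15.
Optimal value attained by: walk 2->4->3.
Answer: (T^⊗2)[2][3] = 15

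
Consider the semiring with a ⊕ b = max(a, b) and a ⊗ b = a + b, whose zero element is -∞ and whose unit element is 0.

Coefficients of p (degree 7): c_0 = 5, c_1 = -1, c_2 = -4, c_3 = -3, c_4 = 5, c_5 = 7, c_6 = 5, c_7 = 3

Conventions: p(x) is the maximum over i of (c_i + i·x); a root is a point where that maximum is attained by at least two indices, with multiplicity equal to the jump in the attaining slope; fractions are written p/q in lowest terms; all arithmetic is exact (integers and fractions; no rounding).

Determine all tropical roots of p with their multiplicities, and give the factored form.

hull edge (i=0, c=5) to (i=5, c=7): slope 2/5, span 5
hull edge (i=5, c=7) to (i=7, c=3): slope -2, span 2
Factored form: p(x) = 3 ⊗ (x ⊕ (-2/5)) ⊗ (x ⊕ (-2/5)) ⊗ (x ⊕ (-2/5)) ⊗ (x ⊕ (-2/5)) ⊗ (x ⊕ (-2/5)) ⊗ (x ⊕ 2) ⊗ (x ⊕ 2)
Answer: roots = -2/5 (mult 5), 2 (mult 2)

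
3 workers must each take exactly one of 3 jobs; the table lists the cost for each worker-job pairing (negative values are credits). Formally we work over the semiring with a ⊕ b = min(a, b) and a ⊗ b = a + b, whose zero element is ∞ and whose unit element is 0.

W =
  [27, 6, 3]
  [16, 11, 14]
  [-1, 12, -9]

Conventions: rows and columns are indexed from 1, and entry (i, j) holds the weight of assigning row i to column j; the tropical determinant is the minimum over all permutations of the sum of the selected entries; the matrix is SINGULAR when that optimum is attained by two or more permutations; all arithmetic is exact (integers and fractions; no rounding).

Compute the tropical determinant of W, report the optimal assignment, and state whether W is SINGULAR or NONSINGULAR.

σ = (1, 2, 3): 27 + 11 + (-9) = 29
σ = (1, 3, 2): 27 + 14 + 12 = 53
σ = (2, 1, 3): 6 + 16 + (-9) = 13
σ = (2, 3, 1): 6 + 14 + (-1) = 19
σ = (3, 1, 2): 3 + 16 + 12 = 31
σ = (3, 2, 1): 3 + 11 + (-1) = 13
Optimal value attained by: σ = (2, 1, 3).
Answer: det⊕(W) = 13; verdict: SINGULAR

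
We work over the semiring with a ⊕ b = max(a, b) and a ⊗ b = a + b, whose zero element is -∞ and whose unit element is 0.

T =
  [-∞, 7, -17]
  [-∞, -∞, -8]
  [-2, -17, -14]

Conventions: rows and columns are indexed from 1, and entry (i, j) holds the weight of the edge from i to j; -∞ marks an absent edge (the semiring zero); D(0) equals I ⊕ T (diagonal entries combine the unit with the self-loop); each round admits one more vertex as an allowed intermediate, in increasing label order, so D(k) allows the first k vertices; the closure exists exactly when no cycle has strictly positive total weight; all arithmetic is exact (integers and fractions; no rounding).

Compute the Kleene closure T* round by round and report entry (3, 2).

D(0):
  [0, 7, -17]
  [-∞, 0, -8]
  [-2, -17, 0]
D(1):
  [0, 7, -17]
  [-∞, 0, -8]
  [-2, 5, 0]
D(2):
  [0, 7, -1]
  [-∞, 0, -8]
  [-2, 5, 0]
D(3):
  [0, 7, -1]
  [-10, 0, -8]
  [-2, 5, 0]
Answer: T*[3][2] = 5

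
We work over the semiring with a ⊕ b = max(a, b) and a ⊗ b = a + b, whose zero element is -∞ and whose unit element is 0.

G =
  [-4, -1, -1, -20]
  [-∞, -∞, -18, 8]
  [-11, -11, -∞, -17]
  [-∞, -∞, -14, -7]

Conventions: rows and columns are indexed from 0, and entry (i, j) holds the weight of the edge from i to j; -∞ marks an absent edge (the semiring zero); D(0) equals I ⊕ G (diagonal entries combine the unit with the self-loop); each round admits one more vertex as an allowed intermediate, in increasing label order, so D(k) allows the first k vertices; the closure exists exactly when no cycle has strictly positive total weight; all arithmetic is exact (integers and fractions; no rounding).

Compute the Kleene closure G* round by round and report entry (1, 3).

D(0):
  [0, -1, -1, -20]
  [-∞, 0, -18, 8]
  [-11, -11, 0, -17]
  [-∞, -∞, -14, 0]
D(1):
  [0, -1, -1, -20]
  [-∞, 0, -18, 8]
  [-11, -11, 0, -17]
  [-∞, -∞, -14, 0]
D(2):
  [0, -1, -1, 7]
  [-∞, 0, -18, 8]
  [-11, -11, 0, -3]
  [-∞, -∞, -14, 0]
D(3):
  [0, -1, -1, 7]
  [-29, 0, -18, 8]
  [-11, -11, 0, -3]
  [-25, -25, -14, 0]
D(4):
  [0, -1, -1, 7]
  [-17, 0, -6, 8]
  [-11, -11, 0, -3]
  [-25, -25, -14, 0]
Answer: G*[1][3] = 8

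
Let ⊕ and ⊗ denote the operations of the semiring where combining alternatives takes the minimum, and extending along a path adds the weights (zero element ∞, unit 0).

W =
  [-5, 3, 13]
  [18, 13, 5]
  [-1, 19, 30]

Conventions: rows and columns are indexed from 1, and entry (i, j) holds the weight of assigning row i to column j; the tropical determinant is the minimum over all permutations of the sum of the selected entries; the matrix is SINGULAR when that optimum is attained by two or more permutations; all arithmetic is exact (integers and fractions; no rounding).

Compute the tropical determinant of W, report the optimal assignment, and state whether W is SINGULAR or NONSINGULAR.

σ = (1, 2, 3): (-5) + 13 + 30 = 38
σ = (1, 3, 2): (-5) + 5 + 19 = 19
σ = (2, 1, 3): 3 + 18 + 30 = 51
σ = (2, 3, 1): 3 + 5 + (-1) = 7
σ = (3, 1, 2): 13 + 18 + 19 = 50
σ = (3, 2, 1): 13 + 13 + (-1) = 25
Optimal value attained by: σ = (2, 3, 1).
Answer: det⊕(W) = 7; verdict: NONSINGULAR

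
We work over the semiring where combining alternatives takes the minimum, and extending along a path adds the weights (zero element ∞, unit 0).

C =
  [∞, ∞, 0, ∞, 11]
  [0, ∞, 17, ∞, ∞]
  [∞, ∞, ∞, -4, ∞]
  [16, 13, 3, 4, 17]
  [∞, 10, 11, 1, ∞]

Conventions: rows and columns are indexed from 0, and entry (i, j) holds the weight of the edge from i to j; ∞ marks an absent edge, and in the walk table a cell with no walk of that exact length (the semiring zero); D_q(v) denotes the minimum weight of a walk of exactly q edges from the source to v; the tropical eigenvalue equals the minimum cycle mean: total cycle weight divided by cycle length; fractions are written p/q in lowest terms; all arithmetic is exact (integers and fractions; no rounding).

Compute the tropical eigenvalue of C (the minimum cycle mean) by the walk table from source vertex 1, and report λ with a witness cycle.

q=0: [∞, 0, ∞, ∞, ∞]
q=1: [0, ∞, 17, ∞, ∞]
q=2: [∞, ∞, 0, 13, 11]
q=3: [29, 21, 16, -4, 30]
q=4: [12, 9, -1, 0, 13]
q=5: [9, 13, 3, -5, 17]
Optimal cycle mean attained by: cycle 2->3->2, total (-4) + 3, length 2.
Answer: λ = -1/2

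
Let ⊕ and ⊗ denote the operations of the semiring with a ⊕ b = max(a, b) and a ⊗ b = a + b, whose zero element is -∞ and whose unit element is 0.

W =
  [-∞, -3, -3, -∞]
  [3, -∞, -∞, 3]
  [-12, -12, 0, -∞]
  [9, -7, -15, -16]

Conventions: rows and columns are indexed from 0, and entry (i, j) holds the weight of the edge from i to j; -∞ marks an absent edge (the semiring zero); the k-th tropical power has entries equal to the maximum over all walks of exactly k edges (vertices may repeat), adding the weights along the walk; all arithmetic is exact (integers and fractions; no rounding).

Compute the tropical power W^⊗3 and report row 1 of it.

W^⊗2:
  [0, -15, -3, 0]
  [12, 0, 0, -13]
  [-9, -12, 0, -9]
  [-4, 6, 6, -4]
W^⊗3:
  [9, -3, -3, -12]
  [3, 9, 9, 3]
  [0, -12, 0, -9]
  [9, -6, 6, 9]
Answer: row 1 of W^⊗3 = [3, 9, 9, 3]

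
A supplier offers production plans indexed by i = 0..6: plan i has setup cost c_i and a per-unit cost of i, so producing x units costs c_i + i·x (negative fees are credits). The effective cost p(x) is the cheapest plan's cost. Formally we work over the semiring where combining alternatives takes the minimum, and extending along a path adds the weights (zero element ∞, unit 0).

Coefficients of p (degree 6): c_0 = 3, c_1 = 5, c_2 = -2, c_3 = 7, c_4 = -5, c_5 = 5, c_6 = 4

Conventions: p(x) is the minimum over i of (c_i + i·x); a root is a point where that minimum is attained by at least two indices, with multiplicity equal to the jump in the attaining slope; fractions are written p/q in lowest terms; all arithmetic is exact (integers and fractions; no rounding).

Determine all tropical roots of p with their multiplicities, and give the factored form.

hull edge (i=0, c=3) to (i=2, c=-2): slope -5/2, span 2
hull edge (i=2, c=-2) to (i=4, c=-5): slope -3/2, span 2
hull edge (i=4, c=-5) to (i=6, c=4): slope 9/2, span 2
Factored form: p(x) = 4 ⊗ (x ⊕ (-9/2)) ⊗ (x ⊕ (-9/2)) ⊗ (x ⊕ 3/2) ⊗ (x ⊕ 3/2) ⊗ (x ⊕ 5/2) ⊗ (x ⊕ 5/2)
Answer: roots = -9/2 (mult 2), 3/2 (mult 2), 5/2 (mult 2)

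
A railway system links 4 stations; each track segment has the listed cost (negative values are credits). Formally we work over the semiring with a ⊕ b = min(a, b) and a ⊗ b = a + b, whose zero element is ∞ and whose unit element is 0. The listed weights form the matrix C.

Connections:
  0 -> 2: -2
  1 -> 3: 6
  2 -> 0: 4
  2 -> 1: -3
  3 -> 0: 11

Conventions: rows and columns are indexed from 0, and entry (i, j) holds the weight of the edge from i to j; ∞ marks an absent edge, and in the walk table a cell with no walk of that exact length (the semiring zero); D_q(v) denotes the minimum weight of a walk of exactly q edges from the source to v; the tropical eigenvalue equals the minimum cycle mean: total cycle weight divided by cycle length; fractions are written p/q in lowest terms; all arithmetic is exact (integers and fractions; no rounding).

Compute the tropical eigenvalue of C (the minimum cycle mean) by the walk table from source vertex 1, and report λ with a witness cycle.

q=0: [∞, 0, ∞, ∞]
q=1: [∞, ∞, ∞, 6]
q=2: [17, ∞, ∞, ∞]
q=3: [∞, ∞, 15, ∞]
q=4: [19, 12, ∞, ∞]
Optimal cycle mean attained by: cycle 0->2->0, total (-2) + 4, length 2.
Answer: λ = 1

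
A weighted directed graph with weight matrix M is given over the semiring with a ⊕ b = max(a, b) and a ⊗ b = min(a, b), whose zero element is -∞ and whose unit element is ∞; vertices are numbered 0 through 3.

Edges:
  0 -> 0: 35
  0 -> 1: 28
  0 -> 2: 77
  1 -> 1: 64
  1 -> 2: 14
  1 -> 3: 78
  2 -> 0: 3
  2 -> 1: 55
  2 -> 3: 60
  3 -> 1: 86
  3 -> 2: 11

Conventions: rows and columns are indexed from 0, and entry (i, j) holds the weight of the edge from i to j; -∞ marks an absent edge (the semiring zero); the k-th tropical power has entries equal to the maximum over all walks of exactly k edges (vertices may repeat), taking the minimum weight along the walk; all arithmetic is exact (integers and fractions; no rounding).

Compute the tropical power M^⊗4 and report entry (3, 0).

M^⊗2:
  [35, 55, 35, 60]
  [3, 78, 14, 64]
  [3, 60, 14, 55]
  [3, 64, 14, 78]
M^⊗3:
  [35, 60, 35, 55]
  [3, 64, 14, 78]
  [3, 60, 14, 60]
  [3, 78, 14, 64]
M^⊗4:
  [35, 60, 35, 60]
  [3, 78, 14, 64]
  [3, 60, 14, 60]
  [3, 64, 14, 78]
Key observation: the optimum is the walk 3->1->1->2->0, with weight 86 min 64 min 14 min 3 = 3.
Optimal value attained by: walk 3->1->1->2->0.
Answer: (M^⊗4)[3][0] = 3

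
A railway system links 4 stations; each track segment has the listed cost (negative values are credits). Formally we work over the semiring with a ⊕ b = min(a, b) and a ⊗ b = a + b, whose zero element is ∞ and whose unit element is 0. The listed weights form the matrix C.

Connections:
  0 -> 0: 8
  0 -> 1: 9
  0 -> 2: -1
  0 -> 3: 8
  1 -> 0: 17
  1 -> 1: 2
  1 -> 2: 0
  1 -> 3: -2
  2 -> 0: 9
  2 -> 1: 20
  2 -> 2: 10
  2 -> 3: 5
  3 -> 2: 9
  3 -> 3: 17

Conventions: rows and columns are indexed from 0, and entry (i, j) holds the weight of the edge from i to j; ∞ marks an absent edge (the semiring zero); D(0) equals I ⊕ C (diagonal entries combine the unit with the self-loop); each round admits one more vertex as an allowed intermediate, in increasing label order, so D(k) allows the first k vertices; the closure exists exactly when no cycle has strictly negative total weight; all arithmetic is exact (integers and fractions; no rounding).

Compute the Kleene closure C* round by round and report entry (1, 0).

D(0):
  [0, 9, -1, 8]
  [17, 0, 0, -2]
  [9, 20, 0, 5]
  [∞, ∞, 9, 0]
D(1):
  [0, 9, -1, 8]
  [17, 0, 0, -2]
  [9, 18, 0, 5]
  [∞, ∞, 9, 0]
D(2):
  [0, 9, -1, 7]
  [17, 0, 0, -2]
  [9, 18, 0, 5]
  [∞, ∞, 9, 0]
D(3):
  [0, 9, -1, 4]
  [9, 0, 0, -2]
  [9, 18, 0, 5]
  [18, 27, 9, 0]
D(4):
  [0, 9, -1, 4]
  [9, 0, 0, -2]
  [9, 18, 0, 5]
  [18, 27, 9, 0]
Answer: C*[1][0] = 9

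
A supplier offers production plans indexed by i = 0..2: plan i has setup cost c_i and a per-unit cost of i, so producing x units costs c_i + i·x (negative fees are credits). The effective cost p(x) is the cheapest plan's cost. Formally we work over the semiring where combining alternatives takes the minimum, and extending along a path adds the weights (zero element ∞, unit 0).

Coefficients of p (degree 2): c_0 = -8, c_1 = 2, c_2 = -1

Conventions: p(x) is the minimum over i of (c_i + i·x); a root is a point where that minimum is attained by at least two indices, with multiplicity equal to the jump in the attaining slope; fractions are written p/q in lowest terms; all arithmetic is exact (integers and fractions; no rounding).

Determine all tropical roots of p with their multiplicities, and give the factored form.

hull edge (i=0, c=-8) to (i=2, c=-1): slope 7/2, span 2
Factored form: p(x) = -1 ⊗ (x ⊕ (-7/2)) ⊗ (x ⊕ (-7/2))
Answer: roots = -7/2 (mult 2)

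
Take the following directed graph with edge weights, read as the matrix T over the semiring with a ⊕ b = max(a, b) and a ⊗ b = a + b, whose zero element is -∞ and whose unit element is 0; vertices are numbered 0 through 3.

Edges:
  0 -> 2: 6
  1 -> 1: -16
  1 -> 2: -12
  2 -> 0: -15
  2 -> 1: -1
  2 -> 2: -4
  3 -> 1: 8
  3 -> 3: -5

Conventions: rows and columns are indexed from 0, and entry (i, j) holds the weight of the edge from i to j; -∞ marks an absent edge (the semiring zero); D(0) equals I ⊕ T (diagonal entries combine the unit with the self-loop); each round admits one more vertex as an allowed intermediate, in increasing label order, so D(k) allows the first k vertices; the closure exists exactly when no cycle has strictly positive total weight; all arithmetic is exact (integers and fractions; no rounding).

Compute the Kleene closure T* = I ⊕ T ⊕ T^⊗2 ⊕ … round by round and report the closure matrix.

D(0):
  [0, -∞, 6, -∞]
  [-∞, 0, -12, -∞]
  [-15, -1, 0, -∞]
  [-∞, 8, -∞, 0]
D(1):
  [0, -∞, 6, -∞]
  [-∞, 0, -12, -∞]
  [-15, -1, 0, -∞]
  [-∞, 8, -∞, 0]
D(2):
  [0, -∞, 6, -∞]
  [-∞, 0, -12, -∞]
  [-15, -1, 0, -∞]
  [-∞, 8, -4, 0]
D(3):
  [0, 5, 6, -∞]
  [-27, 0, -12, -∞]
  [-15, -1, 0, -∞]
  [-19, 8, -4, 0]
D(4):
  [0, 5, 6, -∞]
  [-27, 0, -12, -∞]
  [-15, -1, 0, -∞]
  [-19, 8, -4, 0]
Answer: T* = [[0, 5, 6, -∞], [-27, 0, -12, -∞], [-15, -1, 0, -∞], [-19, 8, -4, 0]]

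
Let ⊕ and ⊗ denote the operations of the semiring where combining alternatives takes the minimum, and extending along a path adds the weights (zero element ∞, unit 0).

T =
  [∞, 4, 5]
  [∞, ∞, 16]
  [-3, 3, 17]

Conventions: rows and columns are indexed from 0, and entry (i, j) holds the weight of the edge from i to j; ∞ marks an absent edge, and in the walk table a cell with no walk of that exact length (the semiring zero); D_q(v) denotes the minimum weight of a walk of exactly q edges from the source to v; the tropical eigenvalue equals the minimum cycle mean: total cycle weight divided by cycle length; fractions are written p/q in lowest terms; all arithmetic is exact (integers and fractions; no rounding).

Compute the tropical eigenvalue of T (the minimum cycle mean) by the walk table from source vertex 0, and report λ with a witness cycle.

q=0: [0, ∞, ∞]
q=1: [∞, 4, 5]
q=2: [2, 8, 20]
q=3: [17, 6, 7]
Optimal cycle mean attained by: cycle 0->2->0, total 5 + (-3), length 2.
Answer: λ = 1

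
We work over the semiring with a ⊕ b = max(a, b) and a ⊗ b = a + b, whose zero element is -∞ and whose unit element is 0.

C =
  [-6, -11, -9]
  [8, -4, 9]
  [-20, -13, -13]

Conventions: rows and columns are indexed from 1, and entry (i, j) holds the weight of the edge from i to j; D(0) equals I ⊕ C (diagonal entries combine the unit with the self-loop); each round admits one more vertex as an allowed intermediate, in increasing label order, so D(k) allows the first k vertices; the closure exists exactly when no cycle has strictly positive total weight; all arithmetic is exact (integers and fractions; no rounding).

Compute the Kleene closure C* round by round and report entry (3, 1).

D(0):
  [0, -11, -9]
  [8, 0, 9]
  [-20, -13, 0]
D(1):
  [0, -11, -9]
  [8, 0, 9]
  [-20, -13, 0]
D(2):
  [0, -11, -2]
  [8, 0, 9]
  [-5, -13, 0]
D(3):
  [0, -11, -2]
  [8, 0, 9]
  [-5, -13, 0]
Answer: C*[3][1] = -5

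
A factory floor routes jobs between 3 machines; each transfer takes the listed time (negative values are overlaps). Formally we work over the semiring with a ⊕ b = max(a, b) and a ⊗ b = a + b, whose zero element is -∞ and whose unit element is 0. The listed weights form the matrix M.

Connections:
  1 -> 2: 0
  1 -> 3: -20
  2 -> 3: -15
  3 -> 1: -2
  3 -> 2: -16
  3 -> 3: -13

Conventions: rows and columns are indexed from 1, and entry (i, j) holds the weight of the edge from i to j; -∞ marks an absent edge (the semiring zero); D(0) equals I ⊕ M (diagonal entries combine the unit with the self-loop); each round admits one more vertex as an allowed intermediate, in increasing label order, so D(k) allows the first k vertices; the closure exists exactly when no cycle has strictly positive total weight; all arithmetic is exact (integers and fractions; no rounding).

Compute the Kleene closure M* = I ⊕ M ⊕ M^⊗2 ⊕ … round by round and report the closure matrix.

D(0):
  [0, 0, -20]
  [-∞, 0, -15]
  [-2, -16, 0]
D(1):
  [0, 0, -20]
  [-∞, 0, -15]
  [-2, -2, 0]
D(2):
  [0, 0, -15]
  [-∞, 0, -15]
  [-2, -2, 0]
D(3):
  [0, 0, -15]
  [-17, 0, -15]
  [-2, -2, 0]
Answer: M* = [[0, 0, -15], [-17, 0, -15], [-2, -2, 0]]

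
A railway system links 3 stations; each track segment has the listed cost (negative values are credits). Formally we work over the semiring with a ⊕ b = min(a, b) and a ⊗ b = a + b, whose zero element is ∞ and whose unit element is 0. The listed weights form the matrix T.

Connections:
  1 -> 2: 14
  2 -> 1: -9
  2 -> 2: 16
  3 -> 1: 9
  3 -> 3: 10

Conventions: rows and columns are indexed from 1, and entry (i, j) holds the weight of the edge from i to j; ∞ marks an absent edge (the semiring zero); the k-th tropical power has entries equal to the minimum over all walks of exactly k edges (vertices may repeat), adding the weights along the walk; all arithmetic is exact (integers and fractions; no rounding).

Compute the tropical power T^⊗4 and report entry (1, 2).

T^⊗2:
  [5, 30, ∞]
  [7, 5, ∞]
  [19, 23, 20]
T^⊗3:
  [21, 19, ∞]
  [-4, 21, ∞]
  [14, 33, 30]
T^⊗4:
  [10, 35, ∞]
  [12, 10, ∞]
  [24, 28, 40]
Key observation: the optimum is the walk 1->2->1->2->2, with weight 14 + (-9) + 14 + 16 = 35.
Optimal value attained by: walk 1->2->1->2->2.
Answer: (T^⊗4)[1][2] = 35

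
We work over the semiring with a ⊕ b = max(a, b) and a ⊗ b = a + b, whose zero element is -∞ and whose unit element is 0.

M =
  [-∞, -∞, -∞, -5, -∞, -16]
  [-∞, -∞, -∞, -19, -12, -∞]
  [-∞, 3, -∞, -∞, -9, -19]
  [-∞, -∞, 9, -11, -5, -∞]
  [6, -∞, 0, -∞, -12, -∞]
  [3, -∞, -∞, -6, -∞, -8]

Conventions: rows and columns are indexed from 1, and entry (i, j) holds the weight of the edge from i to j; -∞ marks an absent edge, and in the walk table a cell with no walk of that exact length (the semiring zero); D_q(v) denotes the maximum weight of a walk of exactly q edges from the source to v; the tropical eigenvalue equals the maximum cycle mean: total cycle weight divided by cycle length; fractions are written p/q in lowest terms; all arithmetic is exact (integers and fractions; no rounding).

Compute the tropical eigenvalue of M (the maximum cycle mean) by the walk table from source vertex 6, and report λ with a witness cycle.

q=0: [-∞, -∞, -∞, -∞, -∞, 0]
q=1: [3, -∞, -∞, -6, -∞, -8]
q=2: [-5, -∞, 3, -2, -11, -13]
q=3: [-5, 6, 7, -10, -6, -16]
q=4: [0, 10, -1, -10, -2, -12]
q=5: [4, 2, -1, -5, -2, -16]
q=6: [4, 2, 4, -1, -10, -12]
Optimal cycle mean attained by: cycle 1->4->3->5->1, total (-5) + 9 + (-9) + 6, length 4.
Answer: λ = 1/4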